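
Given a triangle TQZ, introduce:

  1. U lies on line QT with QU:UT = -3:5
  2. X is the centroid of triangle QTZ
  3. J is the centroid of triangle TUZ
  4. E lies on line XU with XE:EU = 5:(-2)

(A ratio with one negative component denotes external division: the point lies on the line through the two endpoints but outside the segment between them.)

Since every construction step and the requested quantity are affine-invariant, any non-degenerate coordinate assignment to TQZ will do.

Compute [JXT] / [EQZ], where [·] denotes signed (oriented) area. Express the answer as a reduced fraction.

[JXT]:[EQZ] = -3/49

Set T = (0, 0), Q = (1, 0), Z = (0, 1); any affine frame gives the same invariant.
1. U lies on line QT with QU:UT = -3:5 ⇒ U = (5/2, 0)
2. X is the centroid of triangle QTZ ⇒ X = (1/3, 1/3)
3. J is the centroid of triangle TUZ ⇒ J = (5/6, 1/3)
4. E lies on line XU with XE:EU = 5:(-2) ⇒ E = (71/18, -2/9)
2·[JXT] = 1/6, 2·[EQZ] = -49/18
[JXT]:[EQZ] = 1/6:-49/18 = -3/49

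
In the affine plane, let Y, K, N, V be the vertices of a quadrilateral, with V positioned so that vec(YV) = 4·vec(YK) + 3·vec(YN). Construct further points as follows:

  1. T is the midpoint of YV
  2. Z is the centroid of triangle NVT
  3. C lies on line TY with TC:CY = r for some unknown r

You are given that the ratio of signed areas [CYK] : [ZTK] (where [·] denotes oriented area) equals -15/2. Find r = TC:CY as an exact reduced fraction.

r = -2/5

Work in coordinates with Y = (0, 0), K = (1, 0), N = (0, 1), V = (4, 3).
1. T is the midpoint of YV ⇒ T = (2, 3/2)
2. Z is the centroid of triangle NVT ⇒ Z = (2, 11/6)
3. With TC:CY = r, write λ = r/(r+1) so C = T + λ·(Y−T); C is affine-linear in λ
Every point depending on C is an affine combination of C and λ-independent points, so each such coordinate is linear in λ; the λ² term in each signed area is a multiple of (Y−T)×(Y−T) = 0, so 2·[CYK] and 2·[ZTK] are each linear in λ. Evaluating at λ=0 and λ=1:
  2·[CYK] = -3/2·λ + 3/2,   2·[ZTK] = -1/3
So [CYK]:[ZTK] = (-3/2·λ + 3/2) / (-1/3). Setting this equal to -15/2:
  -3/2·λ + 3/2 = -15/2·(-1/3)  ⇒  λ = -2/3
Then r = λ/(1−λ) = (-2/3)/(5/3) = -2/5. Check: with r = -2/5, C = (10/3, 5/2) and [CYK]:[ZTK] = -15/2 as required.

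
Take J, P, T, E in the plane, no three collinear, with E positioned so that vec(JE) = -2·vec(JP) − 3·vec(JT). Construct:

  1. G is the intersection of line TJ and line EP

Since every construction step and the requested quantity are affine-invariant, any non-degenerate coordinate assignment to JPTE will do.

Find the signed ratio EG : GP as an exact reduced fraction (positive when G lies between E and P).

EG:GP = 2

Set J = (0, 0), P = (1, 0), T = (0, 1), E = (-2, -3); any affine frame gives the same invariant.
1. G is the intersection of line TJ and line EP ⇒ G = (0, -1)
G = E + t·(P−E) with t = 2/3, so EG:GP = t:(1−t) = 2/3:1/3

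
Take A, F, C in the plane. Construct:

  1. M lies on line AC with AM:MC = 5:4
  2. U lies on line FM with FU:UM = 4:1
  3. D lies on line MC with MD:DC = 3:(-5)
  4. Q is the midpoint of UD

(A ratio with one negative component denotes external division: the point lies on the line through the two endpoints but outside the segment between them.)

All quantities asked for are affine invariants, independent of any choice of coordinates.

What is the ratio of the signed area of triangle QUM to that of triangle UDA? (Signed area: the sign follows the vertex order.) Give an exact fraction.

[QUM]:[UDA] = -3

Assign A = (0, 0), F = (1, 0), C = (0, 1) — the answer is frame-independent, so this choice is without loss of generality.
1. M lies on line AC with AM:MC = 5:4 ⇒ M = (0, 5/9)
2. U lies on line FM with FU:UM = 4:1 ⇒ U = (1/5, 4/9)
3. D lies on line MC with MD:DC = 3:(-5) ⇒ D = (0, -1/9)
4. Q is the midpoint of UD ⇒ Q = (1/10, 1/6)
2·[QUM] = 1/15, 2·[UDA] = -1/45
[QUM]:[UDA] = 1/15:-1/45 = -3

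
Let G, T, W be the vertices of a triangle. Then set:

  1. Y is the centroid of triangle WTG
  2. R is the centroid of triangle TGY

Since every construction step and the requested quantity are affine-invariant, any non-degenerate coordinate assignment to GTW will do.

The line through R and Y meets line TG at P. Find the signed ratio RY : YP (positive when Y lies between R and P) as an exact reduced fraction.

Choose coordinates G = (0, 0), T = (1, 0), W = (0, 1).
1. Y is the centroid of triangle WTG ⇒ Y = (1/3, 1/3)
2. R is the centroid of triangle TGY ⇒ R = (4/9, 1/9)
line RY meets TG at P = (1/2, 0)
Y = R + t·(P−R) with t = -2, so RY:YP = -2:3

RY:YP = -2/3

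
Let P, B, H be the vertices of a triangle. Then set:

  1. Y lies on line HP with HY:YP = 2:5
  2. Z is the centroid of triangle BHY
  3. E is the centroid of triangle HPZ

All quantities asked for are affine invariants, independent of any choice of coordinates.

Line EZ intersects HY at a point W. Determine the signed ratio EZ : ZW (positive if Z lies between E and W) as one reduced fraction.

EZ:ZW = -2/3

Assign P = (0, 0), B = (1, 0), H = (0, 1) — the answer is frame-independent, so this choice is without loss of generality.
1. Y lies on line HP with HY:YP = 2:5 ⇒ Y = (0, 5/7)
2. Z is the centroid of triangle BHY ⇒ Z = (1/3, 4/7)
3. E is the centroid of triangle HPZ ⇒ E = (1/9, 11/21)
line EZ meets HY at W = (0, 1/2)
Z = E + t·(W−E) with t = -2, so EZ:ZW = -2:3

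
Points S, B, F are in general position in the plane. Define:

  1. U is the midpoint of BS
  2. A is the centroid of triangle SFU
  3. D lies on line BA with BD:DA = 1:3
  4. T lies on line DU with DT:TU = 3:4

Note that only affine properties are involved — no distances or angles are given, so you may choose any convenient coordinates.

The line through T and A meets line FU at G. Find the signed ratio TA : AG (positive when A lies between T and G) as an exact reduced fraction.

Set S = (0, 0), B = (1, 0), F = (0, 1); any affine frame gives the same invariant.
1. U is the midpoint of BS ⇒ U = (1/2, 0)
2. A is the centroid of triangle SFU ⇒ A = (1/6, 1/3)
3. D lies on line BA with BD:DA = 1:3 ⇒ D = (19/24, 1/12)
4. T lies on line DU with DT:TU = 3:4 ⇒ T = (2/3, 1/21)
line TA meets FU at G = (2/5, 1/5)
A = T + t·(G−T) with t = 15/8, so TA:AG = 15/8:-7/8

TA:AG = -15/7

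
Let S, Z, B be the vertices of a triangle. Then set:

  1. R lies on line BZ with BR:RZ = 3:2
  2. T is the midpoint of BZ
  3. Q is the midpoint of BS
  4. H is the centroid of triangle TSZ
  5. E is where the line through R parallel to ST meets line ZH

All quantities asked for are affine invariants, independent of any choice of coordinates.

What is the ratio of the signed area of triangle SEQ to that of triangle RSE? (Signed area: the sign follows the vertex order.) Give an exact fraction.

[SEQ]:[RSE] = 5

Work in coordinates with S = (0, 0), Z = (1, 0), B = (0, 1).
1. R lies on line BZ with BR:RZ = 3:2 ⇒ R = (3/5, 2/5)
2. T is the midpoint of BZ ⇒ T = (1/2, 1/2)
3. Q is the midpoint of BS ⇒ Q = (0, 1/2)
4. H is the centroid of triangle TSZ ⇒ H = (1/2, 1/6)
5. E is where the line through R parallel to ST meets line ZH ⇒ E = (2/5, 1/5)
2·[SEQ] = 1/5, 2·[RSE] = 1/25
[SEQ]:[RSE] = 1/5:1/25 = 5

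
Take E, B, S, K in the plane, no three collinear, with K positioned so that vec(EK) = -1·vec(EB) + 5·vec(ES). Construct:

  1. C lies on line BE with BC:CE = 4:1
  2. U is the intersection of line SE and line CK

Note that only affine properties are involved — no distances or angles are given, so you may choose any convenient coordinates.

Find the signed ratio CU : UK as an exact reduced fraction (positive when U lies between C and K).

CU:UK = 1/5

Choose coordinates E = (0, 0), B = (1, 0), S = (0, 1), K = (-1, 5).
1. C lies on line BE with BC:CE = 4:1 ⇒ C = (1/5, 0)
2. U is the intersection of line SE and line CK ⇒ U = (0, 5/6)
U = C + t·(K−C) with t = 1/6, so CU:UK = t:(1−t) = 1/6:5/6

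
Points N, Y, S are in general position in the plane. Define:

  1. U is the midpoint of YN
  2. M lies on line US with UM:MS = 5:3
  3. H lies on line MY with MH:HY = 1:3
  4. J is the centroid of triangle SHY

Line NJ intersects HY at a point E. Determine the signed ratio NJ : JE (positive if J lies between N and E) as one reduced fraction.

Work in coordinates with N = (0, 0), Y = (1, 0), S = (0, 1).
1. U is the midpoint of YN ⇒ U = (1/2, 0)
2. M lies on line US with UM:MS = 5:3 ⇒ M = (3/16, 5/8)
3. H lies on line MY with MH:HY = 1:3 ⇒ H = (25/64, 15/32)
4. J is the centroid of triangle SHY ⇒ J = (89/192, 47/96)
line NJ meets HY at E = (445/1056, 235/528)
J = N + t·(E−N) with t = 11/10, so NJ:JE = 11/10:-1/10

NJ:JE = -11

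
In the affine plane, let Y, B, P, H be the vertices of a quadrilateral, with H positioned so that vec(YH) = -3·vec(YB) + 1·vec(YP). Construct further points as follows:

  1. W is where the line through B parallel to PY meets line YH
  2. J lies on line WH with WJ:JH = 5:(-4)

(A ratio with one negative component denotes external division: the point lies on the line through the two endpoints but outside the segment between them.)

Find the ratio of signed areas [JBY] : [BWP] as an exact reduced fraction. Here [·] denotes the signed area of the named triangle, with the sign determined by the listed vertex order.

Set Y = (0, 0), B = (1, 0), P = (0, 1), H = (-3, 1); any affine frame gives the same invariant.
1. W is where the line through B parallel to PY meets line YH ⇒ W = (1, -1/3)
2. J lies on line WH with WJ:JH = 5:(-4) ⇒ J = (-19, 19/3)
2·[JBY] = -19/3, 2·[BWP] = -1/3
[JBY]:[BWP] = -19/3:-1/3 = 19

[JBY]:[BWP] = 19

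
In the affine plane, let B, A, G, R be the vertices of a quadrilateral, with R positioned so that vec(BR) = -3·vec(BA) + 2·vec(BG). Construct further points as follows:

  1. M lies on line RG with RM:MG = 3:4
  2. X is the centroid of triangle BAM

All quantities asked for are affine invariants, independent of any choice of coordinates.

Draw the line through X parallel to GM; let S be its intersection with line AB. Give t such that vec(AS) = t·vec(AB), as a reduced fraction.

t = -1/3

Work in coordinates with B = (0, 0), A = (1, 0), G = (0, 1), R = (-3, 2).
1. M lies on line RG with RM:MG = 3:4 ⇒ M = (-12/7, 11/7)
2. X is the centroid of triangle BAM ⇒ X = (-5/21, 11/21)
through X parallel to GM: direction (-12/7, 4/7); meets AB at S = (4/3, 0)
S = A + t·(B−A) with t = -1/3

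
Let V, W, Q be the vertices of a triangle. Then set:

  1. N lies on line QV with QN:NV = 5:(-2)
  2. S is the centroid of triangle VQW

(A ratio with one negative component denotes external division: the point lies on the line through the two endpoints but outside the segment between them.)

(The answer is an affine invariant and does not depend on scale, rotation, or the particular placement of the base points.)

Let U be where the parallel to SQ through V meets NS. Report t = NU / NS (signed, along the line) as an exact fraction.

Work in coordinates with V = (0, 0), W = (1, 0), Q = (0, 1).
1. N lies on line QV with QN:NV = 5:(-2) ⇒ N = (0, -2/3)
2. S is the centroid of triangle VQW ⇒ S = (1/3, 1/3)
through V parallel to SQ: direction (-1/3, 2/3); meets NS at U = (2/15, -4/15)
U = N + t·(S−N) with t = 2/5

t = 2/5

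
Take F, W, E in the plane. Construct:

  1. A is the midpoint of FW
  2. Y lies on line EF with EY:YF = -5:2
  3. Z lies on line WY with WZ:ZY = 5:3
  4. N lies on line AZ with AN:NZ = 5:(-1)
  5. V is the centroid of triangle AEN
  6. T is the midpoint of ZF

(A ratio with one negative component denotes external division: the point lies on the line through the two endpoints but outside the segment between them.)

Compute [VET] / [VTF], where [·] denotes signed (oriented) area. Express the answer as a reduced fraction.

Work in coordinates with F = (0, 0), W = (1, 0), E = (0, 1).
1. A is the midpoint of FW ⇒ A = (1/2, 0)
2. Y lies on line EF with EY:YF = -5:2 ⇒ Y = (0, -2/3)
3. Z lies on line WY with WZ:ZY = 5:3 ⇒ Z = (3/8, -5/12)
4. N lies on line AZ with AN:NZ = 5:(-1) ⇒ N = (11/32, -25/48)
5. V is the centroid of triangle AEN ⇒ V = (9/32, 23/144)
6. T is the midpoint of ZF ⇒ T = (3/16, -5/24)
2·[VET] = 35/192, 2·[VTF] = -17/192
[VET]:[VTF] = 35/192:-17/192 = -35/17

[VET]:[VTF] = -35/17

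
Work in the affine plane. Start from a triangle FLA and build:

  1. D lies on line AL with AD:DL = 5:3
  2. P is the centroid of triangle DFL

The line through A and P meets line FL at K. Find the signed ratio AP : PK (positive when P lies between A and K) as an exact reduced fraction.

AP:PK = 7

Work in coordinates with F = (0, 0), L = (1, 0), A = (0, 1).
1. D lies on line AL with AD:DL = 5:3 ⇒ D = (5/8, 3/8)
2. P is the centroid of triangle DFL ⇒ P = (13/24, 1/8)
line AP meets FL at K = (13/21, 0)
P = A + t·(K−A) with t = 7/8, so AP:PK = 7/8:1/8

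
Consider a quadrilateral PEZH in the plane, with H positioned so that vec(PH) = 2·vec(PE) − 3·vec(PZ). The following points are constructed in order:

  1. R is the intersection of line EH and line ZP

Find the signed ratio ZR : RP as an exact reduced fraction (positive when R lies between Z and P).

ZR:RP = -2/3

Assign P = (0, 0), E = (1, 0), Z = (0, 1), H = (2, -3) — the answer is frame-independent, so this choice is without loss of generality.
1. R is the intersection of line EH and line ZP ⇒ R = (0, 3)
R = Z + t·(P−Z) with t = -2, so ZR:RP = t:(1−t) = -2:3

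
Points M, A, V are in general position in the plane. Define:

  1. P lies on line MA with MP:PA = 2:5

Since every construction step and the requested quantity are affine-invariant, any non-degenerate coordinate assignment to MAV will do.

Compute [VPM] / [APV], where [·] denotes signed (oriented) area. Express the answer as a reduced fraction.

[VPM]:[APV] = 2/5

Work in coordinates with M = (0, 0), A = (1, 0), V = (0, 1).
1. P lies on line MA with MP:PA = 2:5 ⇒ P = (2/7, 0)
2·[VPM] = -2/7, 2·[APV] = -5/7
[VPM]:[APV] = -2/7:-5/7 = 2/5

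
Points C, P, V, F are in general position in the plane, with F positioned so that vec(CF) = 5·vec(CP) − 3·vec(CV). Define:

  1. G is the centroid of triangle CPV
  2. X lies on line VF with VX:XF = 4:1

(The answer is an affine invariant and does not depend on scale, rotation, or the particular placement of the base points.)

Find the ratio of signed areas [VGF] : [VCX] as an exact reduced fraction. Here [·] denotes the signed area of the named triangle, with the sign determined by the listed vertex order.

Choose coordinates C = (0, 0), P = (1, 0), V = (0, 1), F = (5, -3).
1. G is the centroid of triangle CPV ⇒ G = (1/3, 1/3)
2. X lies on line VF with VX:XF = 4:1 ⇒ X = (4, -11/5)
2·[VGF] = 2, 2·[VCX] = 4
[VGF]:[VCX] = 2:4 = 1/2

[VGF]:[VCX] = 1/2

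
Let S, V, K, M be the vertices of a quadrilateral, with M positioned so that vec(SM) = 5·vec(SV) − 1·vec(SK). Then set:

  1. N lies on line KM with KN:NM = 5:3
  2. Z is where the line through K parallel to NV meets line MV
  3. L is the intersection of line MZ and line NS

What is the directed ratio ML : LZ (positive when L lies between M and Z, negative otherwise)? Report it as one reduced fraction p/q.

Set S = (0, 0), V = (1, 0), K = (0, 1), M = (5, -1); any affine frame gives the same invariant.
1. N lies on line KM with KN:NM = 5:3 ⇒ N = (25/8, -1/4)
2. Z is where the line through K parallel to NV meets line MV ⇒ Z = (-17/3, 5/3)
3. L is the intersection of line MZ and line NS ⇒ L = (25/17, -2/17)
L = M + t·(Z−M) with t = 45/136, so ML:LZ = t:(1−t) = 45/136:91/136

ML:LZ = 45/91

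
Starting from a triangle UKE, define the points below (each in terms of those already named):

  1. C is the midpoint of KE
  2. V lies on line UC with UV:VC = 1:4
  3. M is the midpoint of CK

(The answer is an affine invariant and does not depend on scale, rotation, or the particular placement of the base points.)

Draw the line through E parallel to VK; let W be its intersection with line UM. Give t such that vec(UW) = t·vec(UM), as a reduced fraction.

Assign U = (0, 0), K = (1, 0), E = (0, 1) — the answer is frame-independent, so this choice is without loss of generality.
1. C is the midpoint of KE ⇒ C = (1/2, 1/2)
2. V lies on line UC with UV:VC = 1:4 ⇒ V = (1/10, 1/10)
3. M is the midpoint of CK ⇒ M = (3/4, 1/4)
through E parallel to VK: direction (9/10, -1/10); meets UM at W = (9/4, 3/4)
W = U + t·(M−U) with t = 3

t = 3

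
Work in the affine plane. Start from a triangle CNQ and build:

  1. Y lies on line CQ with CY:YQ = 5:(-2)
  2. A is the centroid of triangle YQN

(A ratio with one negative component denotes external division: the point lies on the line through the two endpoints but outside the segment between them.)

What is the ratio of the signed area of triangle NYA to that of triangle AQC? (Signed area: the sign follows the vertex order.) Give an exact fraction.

Set C = (0, 0), N = (1, 0), Q = (0, 1); any affine frame gives the same invariant.
1. Y lies on line CQ with CY:YQ = 5:(-2) ⇒ Y = (0, 5/3)
2. A is the centroid of triangle YQN ⇒ A = (1/3, 8/9)
2·[NYA] = 2/9, 2·[AQC] = 1/3
[NYA]:[AQC] = 2/9:1/3 = 2/3

[NYA]:[AQC] = 2/3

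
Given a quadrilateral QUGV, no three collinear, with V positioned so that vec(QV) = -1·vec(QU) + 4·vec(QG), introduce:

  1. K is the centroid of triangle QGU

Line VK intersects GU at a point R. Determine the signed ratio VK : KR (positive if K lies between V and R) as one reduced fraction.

VK:KR = -7

Set Q = (0, 0), U = (1, 0), G = (0, 1), V = (-1, 4); any affine frame gives the same invariant.
1. K is the centroid of triangle QGU ⇒ K = (1/3, 1/3)
line VK meets GU at R = (1/7, 6/7)
K = V + t·(R−V) with t = 7/6, so VK:KR = 7/6:-1/6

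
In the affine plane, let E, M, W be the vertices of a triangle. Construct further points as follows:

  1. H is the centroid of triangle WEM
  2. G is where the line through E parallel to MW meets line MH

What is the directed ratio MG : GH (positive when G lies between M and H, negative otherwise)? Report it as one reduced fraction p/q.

MG:GH = -3/2

Choose coordinates E = (0, 0), M = (1, 0), W = (0, 1).
1. H is the centroid of triangle WEM ⇒ H = (1/3, 1/3)
2. G is where the line through E parallel to MW meets line MH ⇒ G = (-1, 1)
G = M + t·(H−M) with t = 3, so MG:GH = t:(1−t) = 3:-2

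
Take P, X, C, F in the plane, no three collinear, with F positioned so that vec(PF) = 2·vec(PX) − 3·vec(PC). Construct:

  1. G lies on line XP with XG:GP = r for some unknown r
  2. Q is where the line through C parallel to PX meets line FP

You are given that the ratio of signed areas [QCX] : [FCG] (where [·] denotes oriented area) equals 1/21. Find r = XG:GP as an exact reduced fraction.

r = -3/4

Set P = (0, 0), X = (1, 0), C = (0, 1), F = (2, -3); any affine frame gives the same invariant.
1. With XG:GP = r, write λ = r/(r+1) so G = X + λ·(P−X); G is affine-linear in λ
2. Q is where the line through C parallel to PX meets line FP ⇒ Q = (-2/3, 1)
Every point depending on G is an affine combination of G and λ-independent points, so each such coordinate is linear in λ; the λ² term in each signed area is a multiple of (P−X)×(P−X) = 0, so 2·[QCX] and 2·[FCG] are each linear in λ. Evaluating at λ=0 and λ=1:
  2·[QCX] = -2/3,   2·[FCG] = 4·λ − 2
So [QCX]:[FCG] = (-2/3) / (4·λ − 2). Setting this equal to 1/21:
  -2/3 = 1/21·(4·λ − 2)  ⇒  λ = -3
Then r = λ/(1−λ) = (-3)/(4) = -3/4. Check: with r = -3/4, G = (4, 0) and [QCX]:[FCG] = 1/21 as required.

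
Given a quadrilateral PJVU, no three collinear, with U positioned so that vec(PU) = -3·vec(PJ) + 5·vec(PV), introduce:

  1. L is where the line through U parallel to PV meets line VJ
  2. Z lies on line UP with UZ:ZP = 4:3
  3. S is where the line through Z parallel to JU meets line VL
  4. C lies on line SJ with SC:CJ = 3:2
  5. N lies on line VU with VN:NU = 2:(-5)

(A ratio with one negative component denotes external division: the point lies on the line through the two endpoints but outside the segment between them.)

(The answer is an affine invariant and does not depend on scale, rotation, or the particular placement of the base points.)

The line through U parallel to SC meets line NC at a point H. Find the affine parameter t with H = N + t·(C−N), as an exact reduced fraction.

t = 5/2

Work in coordinates with P = (0, 0), J = (1, 0), V = (0, 1), U = (-3, 5).
1. L is where the line through U parallel to PV meets line VJ ⇒ L = (-3, 4)
2. Z lies on line UP with UZ:ZP = 4:3 ⇒ Z = (-9/7, 15/7)
3. S is where the line through Z parallel to JU meets line VL ⇒ S = (-13/7, 20/7)
4. C lies on line SJ with SC:CJ = 3:2 ⇒ C = (-1/7, 8/7)
5. N lies on line VU with VN:NU = 2:(-5) ⇒ N = (2, -5/3)
through U parallel to SC: direction (12/7, -12/7); meets NC at H = (-47/14, 75/14)
H = N + t·(C−N) with t = 5/2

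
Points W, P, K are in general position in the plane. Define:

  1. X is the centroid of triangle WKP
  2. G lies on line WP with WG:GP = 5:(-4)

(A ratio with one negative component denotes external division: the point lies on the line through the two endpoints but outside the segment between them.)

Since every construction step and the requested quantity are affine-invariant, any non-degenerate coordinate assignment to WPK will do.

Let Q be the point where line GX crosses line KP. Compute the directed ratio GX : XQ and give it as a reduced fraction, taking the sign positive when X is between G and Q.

GX:XQ = -13

Assign W = (0, 0), P = (1, 0), K = (0, 1) — the answer is frame-independent, so this choice is without loss of generality.
1. X is the centroid of triangle WKP ⇒ X = (1/3, 1/3)
2. G lies on line WP with WG:GP = 5:(-4) ⇒ G = (5, 0)
line GX meets KP at Q = (9/13, 4/13)
X = G + t·(Q−G) with t = 13/12, so GX:XQ = 13/12:-1/12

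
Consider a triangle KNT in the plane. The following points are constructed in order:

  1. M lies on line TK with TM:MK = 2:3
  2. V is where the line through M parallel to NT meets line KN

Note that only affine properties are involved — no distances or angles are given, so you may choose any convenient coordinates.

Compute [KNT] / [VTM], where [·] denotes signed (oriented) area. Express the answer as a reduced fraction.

Assign K = (0, 0), N = (1, 0), T = (0, 1) — the answer is frame-independent, so this choice is without loss of generality.
1. M lies on line TK with TM:MK = 2:3 ⇒ M = (0, 3/5)
2. V is where the line through M parallel to NT meets line KN ⇒ V = (3/5, 0)
2·[KNT] = 1, 2·[VTM] = 6/25
[KNT]:[VTM] = 1:6/25 = 25/6

[KNT]:[VTM] = 25/6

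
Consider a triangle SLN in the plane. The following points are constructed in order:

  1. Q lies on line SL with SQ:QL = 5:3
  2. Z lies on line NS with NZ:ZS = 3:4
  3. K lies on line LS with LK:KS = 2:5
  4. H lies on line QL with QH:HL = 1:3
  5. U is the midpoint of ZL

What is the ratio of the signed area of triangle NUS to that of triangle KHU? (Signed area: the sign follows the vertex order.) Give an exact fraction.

[NUS]:[KHU] = -392

Set S = (0, 0), L = (1, 0), N = (0, 1); any affine frame gives the same invariant.
1. Q lies on line SL with SQ:QL = 5:3 ⇒ Q = (5/8, 0)
2. Z lies on line NS with NZ:ZS = 3:4 ⇒ Z = (0, 4/7)
3. K lies on line LS with LK:KS = 2:5 ⇒ K = (5/7, 0)
4. H lies on line QL with QH:HL = 1:3 ⇒ H = (23/32, 0)
5. U is the midpoint of ZL ⇒ U = (1/2, 2/7)
2·[NUS] = -1/2, 2·[KHU] = 1/784
[NUS]:[KHU] = -1/2:1/784 = -392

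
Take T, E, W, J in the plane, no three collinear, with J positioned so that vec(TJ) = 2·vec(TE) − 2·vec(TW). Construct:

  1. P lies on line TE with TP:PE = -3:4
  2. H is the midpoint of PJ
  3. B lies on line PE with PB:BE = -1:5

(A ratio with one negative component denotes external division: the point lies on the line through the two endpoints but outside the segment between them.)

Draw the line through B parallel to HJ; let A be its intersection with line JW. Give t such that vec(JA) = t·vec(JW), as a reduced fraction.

Assign T = (0, 0), E = (1, 0), W = (0, 1), J = (2, -2) — the answer is frame-independent, so this choice is without loss of generality.
1. P lies on line TE with TP:PE = -3:4 ⇒ P = (-3, 0)
2. H is the midpoint of PJ ⇒ H = (-1/2, -1)
3. B lies on line PE with PB:BE = -1:5 ⇒ B = (-4, 0)
through B parallel to HJ: direction (5/2, -1); meets JW at A = (26/11, -28/11)
A = J + t·(W−J) with t = -2/11

t = -2/11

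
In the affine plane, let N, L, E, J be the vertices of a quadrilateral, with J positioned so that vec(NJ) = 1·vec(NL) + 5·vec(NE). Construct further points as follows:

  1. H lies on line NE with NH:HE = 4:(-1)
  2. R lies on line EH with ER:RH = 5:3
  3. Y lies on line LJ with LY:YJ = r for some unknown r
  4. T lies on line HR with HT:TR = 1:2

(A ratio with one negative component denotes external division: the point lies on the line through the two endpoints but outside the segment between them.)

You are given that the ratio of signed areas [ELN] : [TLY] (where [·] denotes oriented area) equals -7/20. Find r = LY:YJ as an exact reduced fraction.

r = 4/3

Work in coordinates with N = (0, 0), L = (1, 0), E = (0, 1), J = (1, 5).
1. H lies on line NE with NH:HE = 4:(-1) ⇒ H = (0, 4/3)
2. R lies on line EH with ER:RH = 5:3 ⇒ R = (0, 29/24)
3. With LY:YJ = r, write λ = r/(r+1) so Y = L + λ·(J−L); Y is affine-linear in λ
4. T lies on line HR with HT:TR = 1:2 ⇒ T = (0, 31/24)
Every point depending on Y is an affine combination of Y and λ-independent points, so each such coordinate is linear in λ; the λ² term in each signed area is a multiple of (J−L)×(J−L) = 0, so 2·[ELN] and 2·[TLY] are each linear in λ. Evaluating at λ=0 and λ=1:
  2·[ELN] = -1,   2·[TLY] = 5·λ
So [ELN]:[TLY] = (-1) / (5·λ). Setting this equal to -7/20:
  -1 = -7/20·(5·λ)  ⇒  λ = 4/7
Then r = λ/(1−λ) = (4/7)/(3/7) = 4/3. Check: with r = 4/3, Y = (1, 20/7) and [ELN]:[TLY] = -7/20 as required.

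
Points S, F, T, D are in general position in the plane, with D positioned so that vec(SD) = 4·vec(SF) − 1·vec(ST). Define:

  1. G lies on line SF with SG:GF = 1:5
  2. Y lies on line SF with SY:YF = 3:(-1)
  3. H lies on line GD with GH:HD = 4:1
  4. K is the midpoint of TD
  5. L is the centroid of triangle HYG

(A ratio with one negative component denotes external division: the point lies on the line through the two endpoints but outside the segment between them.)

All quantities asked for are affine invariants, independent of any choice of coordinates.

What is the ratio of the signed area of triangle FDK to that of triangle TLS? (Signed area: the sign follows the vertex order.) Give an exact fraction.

Choose coordinates S = (0, 0), F = (1, 0), T = (0, 1), D = (4, -1).
1. G lies on line SF with SG:GF = 1:5 ⇒ G = (1/6, 0)
2. Y lies on line SF with SY:YF = 3:(-1) ⇒ Y = (3/2, 0)
3. H lies on line GD with GH:HD = 4:1 ⇒ H = (97/30, -4/5)
4. K is the midpoint of TD ⇒ K = (2, 0)
5. L is the centroid of triangle HYG ⇒ L = (49/30, -4/15)
2·[FDK] = 1, 2·[TLS] = -49/30
[FDK]:[TLS] = 1:-49/30 = -30/49

[FDK]:[TLS] = -30/49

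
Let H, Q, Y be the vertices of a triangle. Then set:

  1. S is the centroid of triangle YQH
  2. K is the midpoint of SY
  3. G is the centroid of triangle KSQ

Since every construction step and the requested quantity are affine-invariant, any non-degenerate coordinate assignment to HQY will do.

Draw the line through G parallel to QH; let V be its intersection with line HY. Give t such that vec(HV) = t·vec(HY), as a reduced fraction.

Set H = (0, 0), Q = (1, 0), Y = (0, 1); any affine frame gives the same invariant.
1. S is the centroid of triangle YQH ⇒ S = (1/3, 1/3)
2. K is the midpoint of SY ⇒ K = (1/6, 2/3)
3. G is the centroid of triangle KSQ ⇒ G = (1/2, 1/3)
through G parallel to QH: direction (-1, 0); meets HY at V = (0, 1/3)
V = H + t·(Y−H) with t = 1/3

t = 1/3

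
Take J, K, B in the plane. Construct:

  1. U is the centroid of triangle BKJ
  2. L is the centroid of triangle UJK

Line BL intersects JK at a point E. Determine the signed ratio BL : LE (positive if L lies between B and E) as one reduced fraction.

BL:LE = 8

Work in coordinates with J = (0, 0), K = (1, 0), B = (0, 1).
1. U is the centroid of triangle BKJ ⇒ U = (1/3, 1/3)
2. L is the centroid of triangle UJK ⇒ L = (4/9, 1/9)
line BL meets JK at E = (1/2, 0)
L = B + t·(E−B) with t = 8/9, so BL:LE = 8/9:1/9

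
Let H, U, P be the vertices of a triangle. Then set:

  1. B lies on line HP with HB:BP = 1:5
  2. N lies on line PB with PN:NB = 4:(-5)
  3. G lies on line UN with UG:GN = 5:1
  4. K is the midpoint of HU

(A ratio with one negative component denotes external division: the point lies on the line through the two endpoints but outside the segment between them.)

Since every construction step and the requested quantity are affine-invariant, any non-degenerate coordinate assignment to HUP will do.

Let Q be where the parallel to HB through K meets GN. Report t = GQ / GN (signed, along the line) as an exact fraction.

t = -2

Work in coordinates with H = (0, 0), U = (1, 0), P = (0, 1).
1. B lies on line HP with HB:BP = 1:5 ⇒ B = (0, 1/6)
2. N lies on line PB with PN:NB = 4:(-5) ⇒ N = (0, 13/3)
3. G lies on line UN with UG:GN = 5:1 ⇒ G = (1/6, 65/18)
4. K is the midpoint of HU ⇒ K = (1/2, 0)
through K parallel to HB: direction (0, 1/6); meets GN at Q = (1/2, 13/6)
Q = G + t·(N−G) with t = -2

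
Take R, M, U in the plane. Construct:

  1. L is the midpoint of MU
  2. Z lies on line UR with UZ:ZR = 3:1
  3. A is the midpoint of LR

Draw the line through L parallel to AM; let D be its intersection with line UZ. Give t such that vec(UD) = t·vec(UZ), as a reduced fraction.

t = 4/9

Set R = (0, 0), M = (1, 0), U = (0, 1); any affine frame gives the same invariant.
1. L is the midpoint of MU ⇒ L = (1/2, 1/2)
2. Z lies on line UR with UZ:ZR = 3:1 ⇒ Z = (0, 1/4)
3. A is the midpoint of LR ⇒ A = (1/4, 1/4)
through L parallel to AM: direction (3/4, -1/4); meets UZ at D = (0, 2/3)
D = U + t·(Z−U) with t = 4/9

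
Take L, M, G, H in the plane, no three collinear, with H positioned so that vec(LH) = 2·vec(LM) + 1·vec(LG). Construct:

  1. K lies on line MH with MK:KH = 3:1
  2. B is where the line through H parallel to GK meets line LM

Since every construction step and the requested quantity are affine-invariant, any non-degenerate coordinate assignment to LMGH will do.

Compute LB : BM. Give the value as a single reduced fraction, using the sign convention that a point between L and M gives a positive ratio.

LB:BM = -9/8

Work in coordinates with L = (0, 0), M = (1, 0), G = (0, 1), H = (2, 1).
1. K lies on line MH with MK:KH = 3:1 ⇒ K = (7/4, 3/4)
2. B is where the line through H parallel to GK meets line LM ⇒ B = (9, 0)
B = L + t·(M−L) with t = 9, so LB:BM = t:(1−t) = 9:-8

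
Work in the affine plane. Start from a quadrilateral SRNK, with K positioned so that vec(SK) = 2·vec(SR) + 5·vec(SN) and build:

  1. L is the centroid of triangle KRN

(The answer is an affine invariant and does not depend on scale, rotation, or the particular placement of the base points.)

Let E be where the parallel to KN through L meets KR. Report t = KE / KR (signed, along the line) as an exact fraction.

t = 1/3

Work in coordinates with S = (0, 0), R = (1, 0), N = (0, 1), K = (2, 5).
1. L is the centroid of triangle KRN ⇒ L = (1, 2)
through L parallel to KN: direction (-2, -4); meets KR at E = (5/3, 10/3)
E = K + t·(R−K) with t = 1/3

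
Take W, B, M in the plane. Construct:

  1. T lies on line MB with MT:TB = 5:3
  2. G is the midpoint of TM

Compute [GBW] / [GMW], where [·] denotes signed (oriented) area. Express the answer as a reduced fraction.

[GBW]:[GMW] = -11/5

Work in coordinates with W = (0, 0), B = (1, 0), M = (0, 1).
1. T lies on line MB with MT:TB = 5:3 ⇒ T = (5/8, 3/8)
2. G is the midpoint of TM ⇒ G = (5/16, 11/16)
2·[GBW] = -11/16, 2·[GMW] = 5/16
[GBW]:[GMW] = -11/16:5/16 = -11/5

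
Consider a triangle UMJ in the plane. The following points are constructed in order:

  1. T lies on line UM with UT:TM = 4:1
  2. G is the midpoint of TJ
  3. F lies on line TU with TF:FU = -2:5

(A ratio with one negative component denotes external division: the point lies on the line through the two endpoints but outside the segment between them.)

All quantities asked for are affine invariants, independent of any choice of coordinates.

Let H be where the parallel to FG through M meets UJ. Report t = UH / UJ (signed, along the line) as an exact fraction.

t = 15/28

Work in coordinates with U = (0, 0), M = (1, 0), J = (0, 1).
1. T lies on line UM with UT:TM = 4:1 ⇒ T = (4/5, 0)
2. G is the midpoint of TJ ⇒ G = (2/5, 1/2)
3. F lies on line TU with TF:FU = -2:5 ⇒ F = (4/3, 0)
through M parallel to FG: direction (-14/15, 1/2); meets UJ at H = (0, 15/28)
H = U + t·(J−U) with t = 15/28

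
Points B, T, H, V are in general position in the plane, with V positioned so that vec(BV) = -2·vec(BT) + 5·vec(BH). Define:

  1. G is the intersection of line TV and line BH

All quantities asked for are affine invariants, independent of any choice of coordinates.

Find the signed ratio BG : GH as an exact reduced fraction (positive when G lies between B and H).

Assign B = (0, 0), T = (1, 0), H = (0, 1), V = (-2, 5) — the answer is frame-independent, so this choice is without loss of generality.
1. G is the intersection of line TV and line BH ⇒ G = (0, 5/3)
G = B + t·(H−B) with t = 5/3, so BG:GH = t:(1−t) = 5/3:-2/3

BG:GH = -5/2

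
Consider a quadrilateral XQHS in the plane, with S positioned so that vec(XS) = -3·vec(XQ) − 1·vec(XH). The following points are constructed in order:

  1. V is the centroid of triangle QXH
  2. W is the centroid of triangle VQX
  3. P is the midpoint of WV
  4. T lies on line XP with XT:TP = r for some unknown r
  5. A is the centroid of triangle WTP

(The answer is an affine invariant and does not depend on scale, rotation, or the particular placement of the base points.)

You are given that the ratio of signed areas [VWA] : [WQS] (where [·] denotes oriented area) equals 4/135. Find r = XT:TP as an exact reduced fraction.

Choose coordinates X = (0, 0), Q = (1, 0), H = (0, 1), S = (-3, -1).
1. V is the centroid of triangle QXH ⇒ V = (1/3, 1/3)
2. W is the centroid of triangle VQX ⇒ W = (4/9, 1/9)
3. P is the midpoint of WV ⇒ P = (7/18, 2/9)
4. With XT:TP = r, write λ = r/(r+1) so T = X + λ·(P−X); T is affine-linear in λ
5. A is the centroid of triangle WTP ⇒ A is an affine combination of earlier points and hence also affine-linear in λ
Every point depending on T is an affine combination of T and λ-independent points, so each such coordinate is linear in λ; the λ² term in each signed area is a multiple of (P−X)×(P−X) = 0, so 2·[VWA] and 2·[WQS] are each linear in λ. Evaluating at λ=0 and λ=1:
  2·[VWA] = 1/27·λ − 1/27,   2·[WQS] = -1
So [VWA]:[WQS] = (1/27·λ − 1/27) / (-1). Setting this equal to 4/135:
  1/27·λ − 1/27 = 4/135·(-1)  ⇒  λ = 1/5
Then r = λ/(1−λ) = (1/5)/(4/5) = 1/4. Check: with r = 1/4, T = (7/90, 2/45) and [VWA]:[WQS] = 4/135 as required.

r = 1/4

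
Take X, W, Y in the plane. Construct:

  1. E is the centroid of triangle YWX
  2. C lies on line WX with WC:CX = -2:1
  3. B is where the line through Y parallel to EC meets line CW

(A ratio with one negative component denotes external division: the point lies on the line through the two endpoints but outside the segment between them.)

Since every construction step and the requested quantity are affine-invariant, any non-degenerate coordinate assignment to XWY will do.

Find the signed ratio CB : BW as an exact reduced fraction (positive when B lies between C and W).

CB:BW = -3/5

Assign X = (0, 0), W = (1, 0), Y = (0, 1) — the answer is frame-independent, so this choice is without loss of generality.
1. E is the centroid of triangle YWX ⇒ E = (1/3, 1/3)
2. C lies on line WX with WC:CX = -2:1 ⇒ C = (-1, 0)
3. B is where the line through Y parallel to EC meets line CW ⇒ B = (-4, 0)
B = C + t·(W−C) with t = -3/2, so CB:BW = t:(1−t) = -3/2:5/2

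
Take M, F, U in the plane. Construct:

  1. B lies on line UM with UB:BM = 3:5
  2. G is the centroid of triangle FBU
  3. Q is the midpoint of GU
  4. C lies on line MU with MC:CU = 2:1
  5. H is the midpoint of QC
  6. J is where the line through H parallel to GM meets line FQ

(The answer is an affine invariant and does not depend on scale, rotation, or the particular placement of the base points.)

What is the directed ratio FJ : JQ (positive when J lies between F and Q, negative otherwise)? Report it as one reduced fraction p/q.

Choose coordinates M = (0, 0), F = (1, 0), U = (0, 1).
1. B lies on line UM with UB:BM = 3:5 ⇒ B = (0, 5/8)
2. G is the centroid of triangle FBU ⇒ G = (1/3, 13/24)
3. Q is the midpoint of GU ⇒ Q = (1/6, 37/48)
4. C lies on line MU with MC:CU = 2:1 ⇒ C = (0, 2/3)
5. H is the midpoint of QC ⇒ H = (1/12, 23/32)
6. J is where the line through H parallel to GM meets line FQ ⇒ J = (41/306, 1961/2448)
J = F + t·(Q−F) with t = 53/51, so FJ:JQ = t:(1−t) = 53/51:-2/51

FJ:JQ = -53/2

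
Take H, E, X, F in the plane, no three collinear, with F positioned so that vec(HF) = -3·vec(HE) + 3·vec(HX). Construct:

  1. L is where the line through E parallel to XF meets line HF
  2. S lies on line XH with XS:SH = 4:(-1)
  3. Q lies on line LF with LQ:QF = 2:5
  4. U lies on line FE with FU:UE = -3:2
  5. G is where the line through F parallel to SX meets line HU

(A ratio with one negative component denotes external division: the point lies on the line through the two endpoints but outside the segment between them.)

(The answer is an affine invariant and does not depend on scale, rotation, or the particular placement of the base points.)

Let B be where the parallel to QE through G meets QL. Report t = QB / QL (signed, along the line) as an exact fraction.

Work in coordinates with H = (0, 0), E = (1, 0), X = (0, 1), F = (-3, 3).
1. L is where the line through E parallel to XF meets line HF ⇒ L = (-2, 2)
2. S lies on line XH with XS:SH = 4:(-1) ⇒ S = (0, -1/3)
3. Q lies on line LF with LQ:QF = 2:5 ⇒ Q = (-16/7, 16/7)
4. U lies on line FE with FU:UE = -3:2 ⇒ U = (9, -6)
5. G is where the line through F parallel to SX meets line HU ⇒ G = (-3, 2)
through G parallel to QE: direction (23/7, -16/7); meets QL at B = (2/7, -2/7)
B = Q + t·(L−Q) with t = 9

t = 9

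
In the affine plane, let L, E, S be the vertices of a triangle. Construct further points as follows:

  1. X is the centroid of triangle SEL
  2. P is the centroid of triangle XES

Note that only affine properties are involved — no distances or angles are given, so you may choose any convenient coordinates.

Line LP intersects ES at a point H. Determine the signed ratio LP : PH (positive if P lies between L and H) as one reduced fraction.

LP:PH = 8

Assign L = (0, 0), E = (1, 0), S = (0, 1) — the answer is frame-independent, so this choice is without loss of generality.
1. X is the centroid of triangle SEL ⇒ X = (1/3, 1/3)
2. P is the centroid of triangle XES ⇒ P = (4/9, 4/9)
line LP meets ES at H = (1/2, 1/2)
P = L + t·(H−L) with t = 8/9, so LP:PH = 8/9:1/9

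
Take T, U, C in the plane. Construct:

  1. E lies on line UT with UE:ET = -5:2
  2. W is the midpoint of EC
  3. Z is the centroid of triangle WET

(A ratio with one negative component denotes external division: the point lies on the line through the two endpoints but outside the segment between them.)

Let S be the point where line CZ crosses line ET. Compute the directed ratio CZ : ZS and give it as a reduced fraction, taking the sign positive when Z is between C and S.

CZ:ZS = 5

Set T = (0, 0), U = (1, 0), C = (0, 1); any affine frame gives the same invariant.
1. E lies on line UT with UE:ET = -5:2 ⇒ E = (-2/3, 0)
2. W is the midpoint of EC ⇒ W = (-1/3, 1/2)
3. Z is the centroid of triangle WET ⇒ Z = (-1/3, 1/6)
line CZ meets ET at S = (-2/5, 0)
Z = C + t·(S−C) with t = 5/6, so CZ:ZS = 5/6:1/6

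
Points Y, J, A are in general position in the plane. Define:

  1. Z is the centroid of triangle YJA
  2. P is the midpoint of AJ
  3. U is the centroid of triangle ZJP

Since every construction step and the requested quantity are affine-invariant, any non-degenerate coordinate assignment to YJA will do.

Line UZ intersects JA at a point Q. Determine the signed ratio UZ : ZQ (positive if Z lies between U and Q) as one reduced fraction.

UZ:ZQ = -2/3

Choose coordinates Y = (0, 0), J = (1, 0), A = (0, 1).
1. Z is the centroid of triangle YJA ⇒ Z = (1/3, 1/3)
2. P is the midpoint of AJ ⇒ P = (1/2, 1/2)
3. U is the centroid of triangle ZJP ⇒ U = (11/18, 5/18)
line UZ meets JA at Q = (3/4, 1/4)
Z = U + t·(Q−U) with t = -2, so UZ:ZQ = -2:3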